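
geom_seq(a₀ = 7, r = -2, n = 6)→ a_0 = 7*(-2)^0 = 7
a_1 = 7*(-2)^1 = -14
a_2 = 7*(-2)^2 = 28
...
= [7, -14, 28, -56, 112, -224]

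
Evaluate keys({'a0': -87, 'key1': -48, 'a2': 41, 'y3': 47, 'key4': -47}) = ['a0', 'key1', 'a2', 'y3', 'key4']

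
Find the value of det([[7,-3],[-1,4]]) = 25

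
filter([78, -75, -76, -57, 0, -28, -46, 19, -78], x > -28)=[78, 0, 19]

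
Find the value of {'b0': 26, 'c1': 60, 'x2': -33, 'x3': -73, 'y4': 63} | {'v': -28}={'b0': 26, 'c1': 60, 'x2': -33, 'x3': -73, 'y4': 63, 'v': -28}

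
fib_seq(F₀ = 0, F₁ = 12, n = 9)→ F_2 = F_1 + F_0 = 12
F_3 = F_2 + F_1 = 24
F_4 = F_3 + F_2 = 36
...
= [0, 12, 12, 24, 36, 60, 96, 156, 252]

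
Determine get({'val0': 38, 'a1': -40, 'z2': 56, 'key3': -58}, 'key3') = -58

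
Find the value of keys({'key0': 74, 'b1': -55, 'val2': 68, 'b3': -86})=['key0', 'b1', 'val2', 'b3']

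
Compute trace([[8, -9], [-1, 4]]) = 12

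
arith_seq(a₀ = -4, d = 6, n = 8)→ [-4, 2, 8, 14, 20, 26, 32, 38]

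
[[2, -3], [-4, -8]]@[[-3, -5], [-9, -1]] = C[0][0] = (2)*(-3) + (-3)*(-9) = 21
C[0][1] = (2)*(-5) + (-3)*(-1) = -7
C[1][0] = (-4)*(-3) + (-8)*(-9) = 84
C[1][1] = (-4)*(-5) + (-8)*(-1) = 28
= [[21, -7], [84, 28]]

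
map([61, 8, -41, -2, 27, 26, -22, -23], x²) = [3721, 64, 1681, 4, 729, 676, 484, 529]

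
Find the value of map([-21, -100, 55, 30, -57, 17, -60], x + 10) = [-11, -90, 65, 40, -47, 27, -50]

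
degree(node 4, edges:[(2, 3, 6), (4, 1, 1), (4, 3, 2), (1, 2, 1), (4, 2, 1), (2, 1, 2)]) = incident: (4,1), (4,3), (4,2)
= 3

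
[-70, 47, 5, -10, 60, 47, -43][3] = -10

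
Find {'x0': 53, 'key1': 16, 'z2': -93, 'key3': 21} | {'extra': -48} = {'x0': 53, 'key1': 16, 'z2': -93, 'key3': 21, 'extra': -48}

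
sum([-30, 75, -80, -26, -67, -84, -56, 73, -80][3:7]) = slice → [-26, -67, -84, -56]
(-26) + (-67) + (-84) + (-56)
= -233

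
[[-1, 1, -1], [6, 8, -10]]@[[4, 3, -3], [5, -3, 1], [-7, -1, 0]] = C[0][0] = (-1)*(4) + (1)*(5) + (-1)*(-7) = 8
C[0][1] = (-1)*(3) + (1)*(-3) + (-1)*(-1) = -5
C[0][2] = (-1)*(-3) + (1)*(1) + (-1)*(0) = 4
C[1][0] = (6)*(4) + (8)*(5) + (-10)*(-7) = 134
C[1][1] = (6)*(3) + (8)*(-3) + (-10)*(-1) = 4
C[1][2] = (6)*(-3) + (8)*(1) + (-10)*(0) = -10
= [[8, -5, 4], [134, 4, -10]]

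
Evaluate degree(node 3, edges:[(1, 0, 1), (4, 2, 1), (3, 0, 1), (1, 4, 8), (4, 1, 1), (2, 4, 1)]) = incident: (3,0)
= 1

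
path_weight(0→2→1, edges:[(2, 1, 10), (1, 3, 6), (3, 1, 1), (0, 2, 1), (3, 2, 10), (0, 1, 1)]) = w(0→2)=1 + w(2→1)=10
= 11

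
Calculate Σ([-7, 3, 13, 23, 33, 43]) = (-7) + 3 + 13 + 23 + 33 + 43
= 108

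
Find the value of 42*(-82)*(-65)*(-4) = -895440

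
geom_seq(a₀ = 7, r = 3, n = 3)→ a_0 = 7*3^0 = 7
a_1 = 7*3^1 = 21
a_2 = 7*3^2 = 63
= [7, 21, 63]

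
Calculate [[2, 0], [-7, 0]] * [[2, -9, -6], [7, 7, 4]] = [[4, -18, -12], [-14, 63, 42]]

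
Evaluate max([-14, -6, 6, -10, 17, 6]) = 17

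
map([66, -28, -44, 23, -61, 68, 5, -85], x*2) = [132, -56, -88, 46, -122, 136, 10, -170]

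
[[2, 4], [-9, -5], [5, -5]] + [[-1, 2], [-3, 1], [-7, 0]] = [[1, 6], [-12, -4], [-2, -5]]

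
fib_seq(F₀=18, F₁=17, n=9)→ [18, 17, 35, 52, 87, 139, 226, 365, 591]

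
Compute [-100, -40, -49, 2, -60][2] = -49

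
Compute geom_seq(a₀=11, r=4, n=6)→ [11, 44, 176, 704, 2816, 11264]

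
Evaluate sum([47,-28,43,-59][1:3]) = 15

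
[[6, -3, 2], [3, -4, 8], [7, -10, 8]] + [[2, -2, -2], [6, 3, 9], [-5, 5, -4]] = [[8, -5, 0], [9, -1, 17], [2, -5, 4]]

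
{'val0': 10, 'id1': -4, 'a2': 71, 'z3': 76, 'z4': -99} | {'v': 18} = {'val0': 10, 'id1': -4, 'a2': 71, 'z3': 76, 'z4': -99, 'v': 18}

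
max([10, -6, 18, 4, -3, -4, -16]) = 18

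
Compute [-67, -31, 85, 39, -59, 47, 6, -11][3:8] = [39, -59, 47, 6, -11]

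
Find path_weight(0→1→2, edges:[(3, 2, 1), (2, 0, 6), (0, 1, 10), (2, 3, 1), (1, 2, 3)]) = w(0→1)=10 + w(1→2)=3
= 13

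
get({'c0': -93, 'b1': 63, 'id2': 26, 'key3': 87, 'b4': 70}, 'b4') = 70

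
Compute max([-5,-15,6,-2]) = 6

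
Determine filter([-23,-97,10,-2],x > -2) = keep x where x > -2: -23✗, -97✗, 10✓, -2✗
= [10]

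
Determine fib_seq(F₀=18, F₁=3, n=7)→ F_2 = F_1 + F_0 = 21
F_3 = F_2 + F_1 = 24
F_4 = F_3 + F_2 = 45
...
= [18, 3, 21, 24, 45, 69, 114]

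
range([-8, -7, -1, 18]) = 26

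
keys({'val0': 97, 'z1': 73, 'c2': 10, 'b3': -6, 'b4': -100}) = ['val0', 'z1', 'c2', 'b3', 'b4']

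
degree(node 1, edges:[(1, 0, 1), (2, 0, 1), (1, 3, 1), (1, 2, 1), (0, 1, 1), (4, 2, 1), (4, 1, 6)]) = 5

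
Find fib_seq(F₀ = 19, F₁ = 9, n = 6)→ [19, 9, 28, 37, 65, 102]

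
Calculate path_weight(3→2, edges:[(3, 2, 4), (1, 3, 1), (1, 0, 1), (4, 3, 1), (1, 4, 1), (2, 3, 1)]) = 4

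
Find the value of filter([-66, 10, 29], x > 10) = [29]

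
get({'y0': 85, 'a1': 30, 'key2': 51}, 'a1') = 30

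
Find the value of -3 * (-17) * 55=2805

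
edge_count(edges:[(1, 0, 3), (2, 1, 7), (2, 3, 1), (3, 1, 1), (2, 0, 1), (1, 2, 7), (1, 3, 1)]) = 7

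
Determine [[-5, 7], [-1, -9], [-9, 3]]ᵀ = [[-5, -1, -9], [7, -9, 3]]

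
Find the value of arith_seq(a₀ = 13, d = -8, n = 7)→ a_0 = 13 + 0*-8 = 13
a_1 = 13 + 1*-8 = 5
a_2 = 13 + 2*-8 = -3
...
= [13, 5, -3, -11, -19, -27, -35]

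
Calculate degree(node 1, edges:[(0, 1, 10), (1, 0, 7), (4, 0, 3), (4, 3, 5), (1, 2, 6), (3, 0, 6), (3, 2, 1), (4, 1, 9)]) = 4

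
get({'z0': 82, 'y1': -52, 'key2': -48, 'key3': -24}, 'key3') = -24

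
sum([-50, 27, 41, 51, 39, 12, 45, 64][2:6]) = 143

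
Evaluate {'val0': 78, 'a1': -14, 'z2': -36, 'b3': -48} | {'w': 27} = {'val0': 78, 'a1': -14, 'z2': -36, 'b3': -48, 'w': 27}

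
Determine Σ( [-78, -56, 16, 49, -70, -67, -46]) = -252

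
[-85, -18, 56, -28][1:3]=[-18, 56]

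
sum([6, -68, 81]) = 6 + (-68) + 81
= 19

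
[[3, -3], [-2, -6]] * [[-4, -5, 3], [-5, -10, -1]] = [[3, 15, 12], [38, 70, 0]]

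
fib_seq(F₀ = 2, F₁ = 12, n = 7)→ F_2 = F_1 + F_0 = 14
F_3 = F_2 + F_1 = 26
F_4 = F_3 + F_2 = 40
...
= [2, 12, 14, 26, 40, 66, 106]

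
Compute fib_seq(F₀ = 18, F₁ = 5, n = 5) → [18, 5, 23, 28, 51]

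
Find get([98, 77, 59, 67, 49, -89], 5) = -89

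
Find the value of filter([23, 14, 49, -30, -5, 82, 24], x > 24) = [49, 82]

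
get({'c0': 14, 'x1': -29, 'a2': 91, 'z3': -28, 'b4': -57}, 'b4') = -57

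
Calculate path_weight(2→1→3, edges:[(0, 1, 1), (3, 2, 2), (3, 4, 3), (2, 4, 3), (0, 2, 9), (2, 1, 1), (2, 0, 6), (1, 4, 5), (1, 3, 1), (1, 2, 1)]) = 2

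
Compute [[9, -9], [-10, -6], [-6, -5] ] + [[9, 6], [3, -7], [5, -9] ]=[[18, -3], [-7, -13], [-1, -14]]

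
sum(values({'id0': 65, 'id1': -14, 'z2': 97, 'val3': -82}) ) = 66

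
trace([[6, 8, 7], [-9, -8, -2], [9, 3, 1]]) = diagonal: 6 + (-8) + 1
= -1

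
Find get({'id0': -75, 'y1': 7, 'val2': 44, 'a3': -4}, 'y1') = 7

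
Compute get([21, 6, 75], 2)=75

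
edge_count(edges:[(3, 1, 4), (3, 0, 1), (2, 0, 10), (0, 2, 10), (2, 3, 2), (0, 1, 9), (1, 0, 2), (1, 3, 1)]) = 8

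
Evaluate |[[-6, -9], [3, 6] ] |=(-6)*(6) - (-9)*(3)
= -9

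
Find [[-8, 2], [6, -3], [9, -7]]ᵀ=[[-8, 6, 9], [2, -3, -7]]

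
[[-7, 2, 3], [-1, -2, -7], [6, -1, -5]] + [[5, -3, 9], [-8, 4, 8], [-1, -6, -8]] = [[-2, -1, 12], [-9, 2, 1], [5, -7, -13]]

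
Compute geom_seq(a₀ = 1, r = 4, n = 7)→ a_0 = 1*4^0 = 1
a_1 = 1*4^1 = 4
a_2 = 1*4^2 = 16
...
= [1, 4, 16, 64, 256, 1024, 4096]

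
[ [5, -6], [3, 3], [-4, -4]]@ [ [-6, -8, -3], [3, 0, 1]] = C[0][0] = (5)*(-6) + (-6)*(3) = -48
C[0][1] = (5)*(-8) + (-6)*(0) = -40
C[0][2] = (5)*(-3) + (-6)*(1) = -21
C[1][0] = (3)*(-6) + (3)*(3) = -9
C[1][1] = (3)*(-8) + (3)*(0) = -24
C[1][2] = (3)*(-3) + (3)*(1) = -6
... (3 more cells)
= [[-48, -40, -21], [-9, -24, -6], [12, 32, 8]]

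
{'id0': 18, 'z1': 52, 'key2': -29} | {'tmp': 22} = {'id0': 18, 'z1': 52, 'key2': -29, 'tmp': 22}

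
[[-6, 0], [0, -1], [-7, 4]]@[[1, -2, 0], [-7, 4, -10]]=C[0][0] = (-6)*(1) + (0)*(-7) = -6
C[0][1] = (-6)*(-2) + (0)*(4) = 12
C[0][2] = (-6)*(0) + (0)*(-10) = 0
C[1][0] = (0)*(1) + (-1)*(-7) = 7
C[1][1] = (0)*(-2) + (-1)*(4) = -4
C[1][2] = (0)*(0) + (-1)*(-10) = 10
... (3 more cells)
= [[-6, 12, 0], [7, -4, 10], [-35, 30, -40]]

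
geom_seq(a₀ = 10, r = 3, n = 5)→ a_0 = 10*3^0 = 10
a_1 = 10*3^1 = 30
a_2 = 10*3^2 = 90
...
= [10, 30, 90, 270, 810]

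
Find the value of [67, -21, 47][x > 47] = [67]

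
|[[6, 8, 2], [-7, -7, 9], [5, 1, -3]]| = (1)*(6)*det([[-7, 9], [1, -3]]) + (-1)*(8)*det([[-7, 9], [5, -3]]) + (1)*(2)*det([[-7, -7], [5, 1]])
= 72 + 192 + 56
= 320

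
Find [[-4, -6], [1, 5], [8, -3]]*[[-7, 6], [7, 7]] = C[0][0] = (-4)*(-7) + (-6)*(7) = -14
C[0][1] = (-4)*(6) + (-6)*(7) = -66
C[1][0] = (1)*(-7) + (5)*(7) = 28
C[1][1] = (1)*(6) + (5)*(7) = 41
C[2][0] = (8)*(-7) + (-3)*(7) = -77
C[2][1] = (8)*(6) + (-3)*(7) = 27
= [[-14, -66], [28, 41], [-77, 27]]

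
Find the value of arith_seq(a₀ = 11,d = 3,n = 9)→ a_0 = 11 + 0*3 = 11
a_1 = 11 + 1*3 = 14
a_2 = 11 + 2*3 = 17
...
= [11, 14, 17, 20, 23, 26, 29, 32, 35]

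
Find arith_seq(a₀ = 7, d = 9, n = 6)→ a_0 = 7 + 0*9 = 7
a_1 = 7 + 1*9 = 16
a_2 = 7 + 2*9 = 25
...
= [7, 16, 25, 34, 43, 52]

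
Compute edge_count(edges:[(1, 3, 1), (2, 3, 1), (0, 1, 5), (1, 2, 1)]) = 4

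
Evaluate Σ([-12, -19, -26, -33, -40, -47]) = -177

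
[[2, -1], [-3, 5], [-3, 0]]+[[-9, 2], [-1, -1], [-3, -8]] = [[-7, 1], [-4, 4], [-6, -8]]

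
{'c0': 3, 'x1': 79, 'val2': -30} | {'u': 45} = {'c0': 3, 'x1': 79, 'val2': -30, 'u': 45}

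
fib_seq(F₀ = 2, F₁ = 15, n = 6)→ [2, 15, 17, 32, 49, 81]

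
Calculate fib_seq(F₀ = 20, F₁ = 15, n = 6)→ [20, 15, 35, 50, 85, 135]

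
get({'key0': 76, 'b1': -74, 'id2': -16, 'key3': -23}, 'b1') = -74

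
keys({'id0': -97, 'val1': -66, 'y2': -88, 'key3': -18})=['id0', 'val1', 'y2', 'key3']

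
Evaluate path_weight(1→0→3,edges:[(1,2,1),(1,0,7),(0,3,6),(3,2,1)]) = 13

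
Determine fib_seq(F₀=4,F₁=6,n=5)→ F_2 = F_1 + F_0 = 10
F_3 = F_2 + F_1 = 16
F_4 = F_3 + F_2 = 26
= [4, 6, 10, 16, 26]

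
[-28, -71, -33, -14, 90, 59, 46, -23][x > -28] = [-14, 90, 59, 46, -23]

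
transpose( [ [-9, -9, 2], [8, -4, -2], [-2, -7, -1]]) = [[-9, 8, -2], [-9, -4, -7], [2, -2, -1]]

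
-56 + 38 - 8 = -26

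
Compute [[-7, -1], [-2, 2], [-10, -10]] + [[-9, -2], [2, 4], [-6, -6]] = [[-16, -3], [0, 6], [-16, -16]]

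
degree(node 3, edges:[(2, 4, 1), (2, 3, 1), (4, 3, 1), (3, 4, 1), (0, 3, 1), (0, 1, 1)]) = incident: (2,3), (4,3), (3,4), (0,3)
= 4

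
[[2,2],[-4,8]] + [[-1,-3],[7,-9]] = [[1, -1], [3, -1]]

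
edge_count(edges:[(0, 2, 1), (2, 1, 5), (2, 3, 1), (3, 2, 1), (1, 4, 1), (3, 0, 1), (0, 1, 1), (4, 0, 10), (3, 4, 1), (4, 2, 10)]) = 10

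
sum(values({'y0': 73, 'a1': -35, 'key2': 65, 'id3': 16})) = 73 + (-35) + 65 + 16
= 119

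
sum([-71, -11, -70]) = -152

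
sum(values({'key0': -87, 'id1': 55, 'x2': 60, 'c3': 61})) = (-87) + 55 + 60 + 61
= 89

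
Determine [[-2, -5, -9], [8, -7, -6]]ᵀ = [[-2, 8], [-5, -7], [-9, -6]]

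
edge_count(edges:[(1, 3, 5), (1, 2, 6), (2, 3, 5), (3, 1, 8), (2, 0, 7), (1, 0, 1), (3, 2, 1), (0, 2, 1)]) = 8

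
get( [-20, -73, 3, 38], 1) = -73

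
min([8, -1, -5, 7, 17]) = -5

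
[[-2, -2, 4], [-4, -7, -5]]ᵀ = [[-2, -4], [-2, -7], [4, -5]]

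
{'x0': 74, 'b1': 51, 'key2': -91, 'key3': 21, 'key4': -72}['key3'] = 21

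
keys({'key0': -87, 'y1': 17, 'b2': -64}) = ['key0', 'y1', 'b2']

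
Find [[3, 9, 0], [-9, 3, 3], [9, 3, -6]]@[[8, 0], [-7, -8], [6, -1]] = [[-39, -72], [-75, -27], [15, -18]]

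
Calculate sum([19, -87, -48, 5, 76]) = 19 + (-87) + (-48) + 5 + 76
= -35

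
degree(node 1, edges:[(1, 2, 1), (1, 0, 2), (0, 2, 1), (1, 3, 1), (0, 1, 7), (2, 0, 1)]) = 4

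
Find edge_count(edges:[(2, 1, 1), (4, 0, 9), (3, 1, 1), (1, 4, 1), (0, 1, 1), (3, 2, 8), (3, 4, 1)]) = 7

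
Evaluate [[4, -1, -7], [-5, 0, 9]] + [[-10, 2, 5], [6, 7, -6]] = [[-6, 1, -2], [1, 7, 3]]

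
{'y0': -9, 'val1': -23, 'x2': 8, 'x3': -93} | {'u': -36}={'y0': -9, 'val1': -23, 'x2': 8, 'x3': -93, 'u': -36}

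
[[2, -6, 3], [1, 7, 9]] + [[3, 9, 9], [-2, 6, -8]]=[[5, 3, 12], [-1, 13, 1]]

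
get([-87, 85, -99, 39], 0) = -87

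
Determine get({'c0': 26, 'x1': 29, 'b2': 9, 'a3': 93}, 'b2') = 9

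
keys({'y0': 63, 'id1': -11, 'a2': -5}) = ['y0', 'id1', 'a2']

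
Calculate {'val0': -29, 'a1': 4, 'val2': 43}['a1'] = 4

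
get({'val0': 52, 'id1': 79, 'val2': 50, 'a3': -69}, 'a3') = -69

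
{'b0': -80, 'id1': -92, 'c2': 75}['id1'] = -92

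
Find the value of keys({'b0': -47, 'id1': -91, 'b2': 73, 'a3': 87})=['b0', 'id1', 'b2', 'a3']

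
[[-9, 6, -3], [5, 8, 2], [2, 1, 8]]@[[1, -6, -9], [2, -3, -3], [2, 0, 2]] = [[-3, 36, 57], [25, -54, -65], [20, -15, -5]]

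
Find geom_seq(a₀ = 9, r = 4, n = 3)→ a_0 = 9*4^0 = 9
a_1 = 9*4^1 = 36
a_2 = 9*4^2 = 144
= [9, 36, 144]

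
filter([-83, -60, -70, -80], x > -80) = [-60, -70]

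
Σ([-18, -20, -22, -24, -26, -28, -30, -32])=(-18) + (-20) + (-22) + (-24) + (-26) + (-28) + (-30) + (-32)
= -200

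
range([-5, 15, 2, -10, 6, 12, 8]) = 25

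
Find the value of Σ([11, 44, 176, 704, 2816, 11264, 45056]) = 11 + 44 + 176 + 704 + 2816 + 11264 + 45056
= 60071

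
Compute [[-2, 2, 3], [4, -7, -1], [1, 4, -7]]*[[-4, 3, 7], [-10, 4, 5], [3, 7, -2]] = [[-3, 23, -10], [51, -23, -5], [-65, -30, 41]]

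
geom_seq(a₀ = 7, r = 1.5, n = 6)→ [7.0, 10.5, 15.75, 23.625, 35.4375, 53.15625]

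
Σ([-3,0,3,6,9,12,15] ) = 42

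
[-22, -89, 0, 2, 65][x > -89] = keep x where x > -89: -22✓, -89✗, 0✓, 2✓, 65✓
= [-22, 0, 2, 65]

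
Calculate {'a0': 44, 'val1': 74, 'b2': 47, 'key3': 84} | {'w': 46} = {'a0': 44, 'val1': 74, 'b2': 47, 'key3': 84, 'w': 46}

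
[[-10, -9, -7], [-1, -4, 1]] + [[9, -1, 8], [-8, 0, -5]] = [[-1, -10, 1], [-9, -4, -4]]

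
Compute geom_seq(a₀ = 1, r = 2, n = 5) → [1, 2, 4, 8, 16]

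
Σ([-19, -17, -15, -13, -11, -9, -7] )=-91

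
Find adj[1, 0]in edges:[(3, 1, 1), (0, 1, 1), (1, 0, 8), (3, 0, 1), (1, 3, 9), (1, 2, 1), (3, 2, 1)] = 8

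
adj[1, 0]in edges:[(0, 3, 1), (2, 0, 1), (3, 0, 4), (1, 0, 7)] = 7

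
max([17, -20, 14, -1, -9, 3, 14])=17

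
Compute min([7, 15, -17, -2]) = -17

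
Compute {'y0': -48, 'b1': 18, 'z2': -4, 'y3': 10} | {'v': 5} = {'y0': -48, 'b1': 18, 'z2': -4, 'y3': 10, 'v': 5}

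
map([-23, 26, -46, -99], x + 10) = -23+10=-13, 26+10=36, -46+10=-36, -99+10=-89
= [-13, 36, -36, -89]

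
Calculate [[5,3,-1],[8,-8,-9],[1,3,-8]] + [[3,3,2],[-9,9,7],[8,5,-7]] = [[8, 6, 1], [-1, 1, -2], [9, 8, -15]]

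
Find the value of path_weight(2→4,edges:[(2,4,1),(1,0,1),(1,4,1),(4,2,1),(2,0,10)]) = 1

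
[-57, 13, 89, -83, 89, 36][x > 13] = keep x where x > 13: -57✗, 13✗, 89✓, -83✗, 89✓, 36✓
= [89, 89, 36]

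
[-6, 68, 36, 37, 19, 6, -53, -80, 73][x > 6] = [68, 36, 37, 19, 73]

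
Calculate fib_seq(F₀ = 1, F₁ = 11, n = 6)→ [1, 11, 12, 23, 35, 58]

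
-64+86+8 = 30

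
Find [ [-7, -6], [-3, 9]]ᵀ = [[-7, -3], [-6, 9]]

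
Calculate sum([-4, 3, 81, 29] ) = (-4) + 3 + 81 + 29
= 109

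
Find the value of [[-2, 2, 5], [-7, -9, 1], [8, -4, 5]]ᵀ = [[-2, -7, 8], [2, -9, -4], [5, 1, 5]]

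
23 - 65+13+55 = 26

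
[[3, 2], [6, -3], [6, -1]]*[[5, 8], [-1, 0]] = [[13, 24], [33, 48], [31, 48]]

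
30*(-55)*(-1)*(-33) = -54450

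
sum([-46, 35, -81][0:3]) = slice → [-46, 35, -81]
(-46) + 35 + (-81)
= -92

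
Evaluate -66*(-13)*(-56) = -48048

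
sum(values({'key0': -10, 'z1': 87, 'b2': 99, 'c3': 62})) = (-10) + 87 + 99 + 62
= 238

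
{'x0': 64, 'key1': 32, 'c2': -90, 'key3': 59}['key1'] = 32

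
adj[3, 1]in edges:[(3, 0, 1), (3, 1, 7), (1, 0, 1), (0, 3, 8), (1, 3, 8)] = 7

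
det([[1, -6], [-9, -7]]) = (1)*(-7) - (-6)*(-9)
= -61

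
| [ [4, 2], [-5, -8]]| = (4)*(-8) - (2)*(-5)
= -22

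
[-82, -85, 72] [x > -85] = keep x where x > -85: -82✓, -85✗, 72✓
= [-82, 72]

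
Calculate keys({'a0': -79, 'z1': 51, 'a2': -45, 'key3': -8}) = ['a0', 'z1', 'a2', 'key3']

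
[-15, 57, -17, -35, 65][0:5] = [-15, 57, -17, -35, 65]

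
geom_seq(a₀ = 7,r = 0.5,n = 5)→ [7.0, 3.5, 1.75, 0.875, 0.4375]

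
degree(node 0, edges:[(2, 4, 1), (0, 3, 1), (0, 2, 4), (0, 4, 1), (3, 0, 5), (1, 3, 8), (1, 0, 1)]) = 5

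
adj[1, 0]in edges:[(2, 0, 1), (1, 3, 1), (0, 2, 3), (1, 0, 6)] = 6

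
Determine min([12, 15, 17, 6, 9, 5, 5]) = 5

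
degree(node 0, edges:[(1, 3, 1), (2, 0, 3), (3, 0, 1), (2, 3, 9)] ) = incident: (2,0), (3,0)
= 2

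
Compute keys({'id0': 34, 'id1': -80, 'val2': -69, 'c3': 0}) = ['id0', 'id1', 'val2', 'c3']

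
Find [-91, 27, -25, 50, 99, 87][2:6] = [-25, 50, 99, 87]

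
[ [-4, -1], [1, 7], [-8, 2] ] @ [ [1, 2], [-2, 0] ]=[[-2, -8], [-13, 2], [-12, -16]]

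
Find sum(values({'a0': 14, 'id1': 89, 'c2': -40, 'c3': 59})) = 14 + 89 + (-40) + 59
= 122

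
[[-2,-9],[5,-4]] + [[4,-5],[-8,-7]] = [[2, -14], [-3, -11]]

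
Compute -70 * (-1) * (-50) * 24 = -84000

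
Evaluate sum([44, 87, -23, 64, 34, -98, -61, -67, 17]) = -3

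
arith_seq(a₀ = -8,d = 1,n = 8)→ [-8, -7, -6, -5, -4, -3, -2, -1]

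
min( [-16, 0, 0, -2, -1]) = -16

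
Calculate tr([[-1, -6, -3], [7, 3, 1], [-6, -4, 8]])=10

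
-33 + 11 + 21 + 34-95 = -62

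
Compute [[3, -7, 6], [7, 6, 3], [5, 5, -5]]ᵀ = [[3, 7, 5], [-7, 6, 5], [6, 3, -5]]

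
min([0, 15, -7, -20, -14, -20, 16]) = -20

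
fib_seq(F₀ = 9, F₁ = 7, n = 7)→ [9, 7, 16, 23, 39, 62, 101]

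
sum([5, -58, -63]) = -116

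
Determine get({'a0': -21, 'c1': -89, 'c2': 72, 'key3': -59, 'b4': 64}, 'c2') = 72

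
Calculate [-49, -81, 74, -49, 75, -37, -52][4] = 75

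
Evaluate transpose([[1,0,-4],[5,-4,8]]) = [[1, 5], [0, -4], [-4, 8]]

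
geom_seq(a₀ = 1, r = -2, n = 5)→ a_0 = 1*(-2)^0 = 1
a_1 = 1*(-2)^1 = -2
a_2 = 1*(-2)^2 = 4
...
= [1, -2, 4, -8, 16]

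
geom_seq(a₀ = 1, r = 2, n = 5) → [1, 2, 4, 8, 16]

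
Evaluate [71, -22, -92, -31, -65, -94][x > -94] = [71, -22, -92, -31, -65]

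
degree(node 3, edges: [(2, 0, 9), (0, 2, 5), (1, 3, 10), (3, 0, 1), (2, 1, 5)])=incident: (1,3), (3,0)
= 2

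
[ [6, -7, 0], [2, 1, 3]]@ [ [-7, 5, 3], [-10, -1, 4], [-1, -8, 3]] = C[0][0] = (6)*(-7) + (-7)*(-10) + (0)*(-1) = 28
C[0][1] = (6)*(5) + (-7)*(-1) + (0)*(-8) = 37
C[0][2] = (6)*(3) + (-7)*(4) + (0)*(3) = -10
C[1][0] = (2)*(-7) + (1)*(-10) + (3)*(-1) = -27
C[1][1] = (2)*(5) + (1)*(-1) + (3)*(-8) = -15
C[1][2] = (2)*(3) + (1)*(4) + (3)*(3) = 19
= [[28, 37, -10], [-27, -15, 19]]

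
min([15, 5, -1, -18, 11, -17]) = -18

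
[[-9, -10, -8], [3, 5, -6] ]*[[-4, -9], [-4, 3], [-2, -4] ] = C[0][0] = (-9)*(-4) + (-10)*(-4) + (-8)*(-2) = 92
C[0][1] = (-9)*(-9) + (-10)*(3) + (-8)*(-4) = 83
C[1][0] = (3)*(-4) + (5)*(-4) + (-6)*(-2) = -20
C[1][1] = (3)*(-9) + (5)*(3) + (-6)*(-4) = 12
= [[92, 83], [-20, 12]]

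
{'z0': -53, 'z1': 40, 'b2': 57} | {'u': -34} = {'z0': -53, 'z1': 40, 'b2': 57, 'u': -34}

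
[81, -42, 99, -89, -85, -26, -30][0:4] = [81, -42, 99, -89]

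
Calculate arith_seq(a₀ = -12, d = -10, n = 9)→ a_0 = -12 + 0*-10 = -12
a_1 = -12 + 1*-10 = -22
a_2 = -12 + 2*-10 = -32
...
= [-12, -22, -32, -42, -52, -62, -72, -82, -92]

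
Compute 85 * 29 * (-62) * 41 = -6266030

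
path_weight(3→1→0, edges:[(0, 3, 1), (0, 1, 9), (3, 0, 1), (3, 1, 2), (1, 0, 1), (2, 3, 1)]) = w(3→1)=2 + w(1→0)=1
= 3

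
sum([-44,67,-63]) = (-44) + 67 + (-63)
= -40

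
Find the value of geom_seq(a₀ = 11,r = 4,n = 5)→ a_0 = 11*4^0 = 11
a_1 = 11*4^1 = 44
a_2 = 11*4^2 = 176
...
= [11, 44, 176, 704, 2816]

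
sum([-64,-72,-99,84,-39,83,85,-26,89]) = (-64) + (-72) + (-99) + 84 + (-39) + 83 + 85 + (-26) + 89
= 41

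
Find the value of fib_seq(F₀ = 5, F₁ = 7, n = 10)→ [5, 7, 12, 19, 31, 50, 81, 131, 212, 343]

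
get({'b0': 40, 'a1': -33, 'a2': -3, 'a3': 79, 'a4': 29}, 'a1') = -33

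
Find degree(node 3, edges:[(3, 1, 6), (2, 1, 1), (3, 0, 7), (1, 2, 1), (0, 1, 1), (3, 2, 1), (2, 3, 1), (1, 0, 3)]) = incident: (3,1), (3,0), (3,2), (2,3)
= 4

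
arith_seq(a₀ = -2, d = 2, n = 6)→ a_0 = -2 + 0*2 = -2
a_1 = -2 + 1*2 = 0
a_2 = -2 + 2*2 = 2
...
= [-2, 0, 2, 4, 6, 8]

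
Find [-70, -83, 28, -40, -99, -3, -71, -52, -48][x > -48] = keep x where x > -48: -70✗, -83✗, 28✓, -40✓, -99✗, -3✓, -71✗, -52✗, -48✗
= [28, -40, -3]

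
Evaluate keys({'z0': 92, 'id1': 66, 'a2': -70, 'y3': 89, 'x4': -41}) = ['z0', 'id1', 'a2', 'y3', 'x4']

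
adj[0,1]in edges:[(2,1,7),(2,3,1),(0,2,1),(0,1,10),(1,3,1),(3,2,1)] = 10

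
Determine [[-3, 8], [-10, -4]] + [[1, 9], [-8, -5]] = [[-2, 17], [-18, -9]]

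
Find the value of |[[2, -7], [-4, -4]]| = (2)*(-4) - (-7)*(-4)
= -36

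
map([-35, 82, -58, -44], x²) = (-35)²=1225, (82)²=6724, (-58)²=3364, (-44)²=1936
= [1225, 6724, 3364, 1936]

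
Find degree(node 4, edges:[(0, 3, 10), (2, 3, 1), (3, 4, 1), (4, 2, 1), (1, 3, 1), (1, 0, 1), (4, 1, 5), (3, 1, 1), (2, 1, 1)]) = incident: (3,4), (4,2), (4,1)
= 3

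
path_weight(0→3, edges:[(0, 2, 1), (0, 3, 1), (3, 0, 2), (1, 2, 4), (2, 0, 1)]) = w(0→3)=1
= 1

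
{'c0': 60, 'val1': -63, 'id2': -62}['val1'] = -63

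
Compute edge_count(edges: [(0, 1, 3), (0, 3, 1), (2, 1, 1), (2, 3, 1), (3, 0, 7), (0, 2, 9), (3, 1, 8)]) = 7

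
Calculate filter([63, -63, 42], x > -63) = keep x where x > -63: 63✓, -63✗, 42✓
= [63, 42]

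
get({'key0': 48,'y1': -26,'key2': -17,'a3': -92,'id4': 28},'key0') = 48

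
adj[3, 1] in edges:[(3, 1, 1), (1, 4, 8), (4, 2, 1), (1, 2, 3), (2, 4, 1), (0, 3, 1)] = 1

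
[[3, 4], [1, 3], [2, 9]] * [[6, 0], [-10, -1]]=C[0][0] = (3)*(6) + (4)*(-10) = -22
C[0][1] = (3)*(0) + (4)*(-1) = -4
C[1][0] = (1)*(6) + (3)*(-10) = -24
C[1][1] = (1)*(0) + (3)*(-1) = -3
C[2][0] = (2)*(6) + (9)*(-10) = -78
C[2][1] = (2)*(0) + (9)*(-1) = -9
= [[-22, -4], [-24, -3], [-78, -9]]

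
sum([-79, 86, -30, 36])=13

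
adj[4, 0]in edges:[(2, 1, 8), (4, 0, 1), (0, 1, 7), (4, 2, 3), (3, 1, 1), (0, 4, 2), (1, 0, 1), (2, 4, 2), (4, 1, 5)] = 1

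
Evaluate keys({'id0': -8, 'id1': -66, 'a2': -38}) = ['id0', 'id1', 'a2']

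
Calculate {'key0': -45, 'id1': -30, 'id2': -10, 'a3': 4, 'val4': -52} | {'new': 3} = {'key0': -45, 'id1': -30, 'id2': -10, 'a3': 4, 'val4': -52, 'new': 3}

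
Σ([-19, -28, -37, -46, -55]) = (-19) + (-28) + (-37) + (-46) + (-55)
= -185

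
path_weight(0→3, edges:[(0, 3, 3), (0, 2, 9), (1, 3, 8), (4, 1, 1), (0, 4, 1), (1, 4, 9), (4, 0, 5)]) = 3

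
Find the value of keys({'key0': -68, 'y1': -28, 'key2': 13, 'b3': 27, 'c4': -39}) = ['key0', 'y1', 'key2', 'b3', 'c4']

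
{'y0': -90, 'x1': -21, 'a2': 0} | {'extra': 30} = {'y0': -90, 'x1': -21, 'a2': 0, 'extra': 30}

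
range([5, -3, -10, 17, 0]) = 27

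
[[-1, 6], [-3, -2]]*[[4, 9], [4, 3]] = C[0][0] = (-1)*(4) + (6)*(4) = 20
C[0][1] = (-1)*(9) + (6)*(3) = 9
C[1][0] = (-3)*(4) + (-2)*(4) = -20
C[1][1] = (-3)*(9) + (-2)*(3) = -33
= [[20, 9], [-20, -33]]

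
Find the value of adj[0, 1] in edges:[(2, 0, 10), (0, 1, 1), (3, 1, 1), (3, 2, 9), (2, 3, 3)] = 1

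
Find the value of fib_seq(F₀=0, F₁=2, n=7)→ F_2 = F_1 + F_0 = 2
F_3 = F_2 + F_1 = 4
F_4 = F_3 + F_2 = 6
...
= [0, 2, 2, 4, 6, 10, 16]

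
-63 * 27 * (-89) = 151389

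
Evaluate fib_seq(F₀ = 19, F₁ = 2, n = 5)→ [19, 2, 21, 23, 44]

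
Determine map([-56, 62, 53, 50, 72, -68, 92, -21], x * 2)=[-112, 124, 106, 100, 144, -136, 184, -42]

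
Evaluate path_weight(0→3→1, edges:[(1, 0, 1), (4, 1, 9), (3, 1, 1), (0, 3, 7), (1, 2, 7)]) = w(0→3)=7 + w(3→1)=1
= 8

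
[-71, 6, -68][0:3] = [-71, 6, -68]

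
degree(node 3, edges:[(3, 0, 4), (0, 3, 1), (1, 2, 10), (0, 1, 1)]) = incident: (3,0), (0,3)
= 2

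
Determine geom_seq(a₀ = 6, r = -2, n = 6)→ a_0 = 6*(-2)^0 = 6
a_1 = 6*(-2)^1 = -12
a_2 = 6*(-2)^2 = 24
...
= [6, -12, 24, -48, 96, -192]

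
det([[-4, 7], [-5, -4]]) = 51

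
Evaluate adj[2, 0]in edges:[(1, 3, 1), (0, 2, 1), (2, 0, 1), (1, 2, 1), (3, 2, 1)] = 1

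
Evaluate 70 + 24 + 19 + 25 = 138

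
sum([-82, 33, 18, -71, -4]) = -106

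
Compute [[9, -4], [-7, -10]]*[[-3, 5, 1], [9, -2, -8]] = [[-63, 53, 41], [-69, -15, 73]]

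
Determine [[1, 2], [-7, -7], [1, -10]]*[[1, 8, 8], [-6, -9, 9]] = [[-11, -10, 26], [35, 7, -119], [61, 98, -82]]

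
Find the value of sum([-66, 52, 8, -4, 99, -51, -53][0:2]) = slice → [-66, 52]
(-66) + 52
= -14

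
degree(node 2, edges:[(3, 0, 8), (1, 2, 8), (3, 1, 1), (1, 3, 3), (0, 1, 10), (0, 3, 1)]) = incident: (1,2)
= 1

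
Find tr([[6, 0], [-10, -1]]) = 5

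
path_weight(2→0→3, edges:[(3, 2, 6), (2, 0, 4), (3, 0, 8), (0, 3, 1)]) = 5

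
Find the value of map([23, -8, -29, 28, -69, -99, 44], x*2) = 23*2=46, -8*2=-16, -29*2=-58, 28*2=56, -69*2=-138, -99*2=-198, 44*2=88
= [46, -16, -58, 56, -138, -198, 88]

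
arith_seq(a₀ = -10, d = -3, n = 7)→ [-10, -13, -16, -19, -22, -25, -28]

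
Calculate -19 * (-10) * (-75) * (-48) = 684000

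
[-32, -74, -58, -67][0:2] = [-32, -74]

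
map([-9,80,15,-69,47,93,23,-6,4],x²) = (-9)²=81, (80)²=6400, (15)²=225, (-69)²=4761, (47)²=2209, (93)²=8649, (23)²=529, (-6)²=36, (4)²=16
= [81, 6400, 225, 4761, 2209, 8649, 529, 36, 16]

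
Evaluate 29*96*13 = 36192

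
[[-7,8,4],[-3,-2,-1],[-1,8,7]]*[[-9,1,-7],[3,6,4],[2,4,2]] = [[95, 57, 89], [19, -19, 11], [47, 75, 53]]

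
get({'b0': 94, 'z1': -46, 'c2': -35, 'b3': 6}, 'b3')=6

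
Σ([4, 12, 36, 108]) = 4 + 12 + 36 + 108
= 160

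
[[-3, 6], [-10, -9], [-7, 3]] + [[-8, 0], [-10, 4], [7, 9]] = [[-11, 6], [-20, -5], [0, 12]]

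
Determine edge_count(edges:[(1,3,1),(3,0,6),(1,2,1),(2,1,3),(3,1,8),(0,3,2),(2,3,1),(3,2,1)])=8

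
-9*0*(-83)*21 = 0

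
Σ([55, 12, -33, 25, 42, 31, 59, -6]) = 185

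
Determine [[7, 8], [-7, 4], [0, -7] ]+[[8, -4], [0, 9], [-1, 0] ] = [[15, 4], [-7, 13], [-1, -7]]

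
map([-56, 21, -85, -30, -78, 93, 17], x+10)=[-46, 31, -75, -20, -68, 103, 27]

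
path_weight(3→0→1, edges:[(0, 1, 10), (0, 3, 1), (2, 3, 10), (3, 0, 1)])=11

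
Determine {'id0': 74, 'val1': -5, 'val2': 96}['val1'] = -5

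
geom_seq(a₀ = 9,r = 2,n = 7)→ a_0 = 9*2^0 = 9
a_1 = 9*2^1 = 18
a_2 = 9*2^2 = 36
...
= [9, 18, 36, 72, 144, 288, 576]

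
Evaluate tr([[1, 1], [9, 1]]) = diagonal: 1 + 1
= 2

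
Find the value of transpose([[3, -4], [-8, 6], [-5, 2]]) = [[3, -8, -5], [-4, 6, 2]]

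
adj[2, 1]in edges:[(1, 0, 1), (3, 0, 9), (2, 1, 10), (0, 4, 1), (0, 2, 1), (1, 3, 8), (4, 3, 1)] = 10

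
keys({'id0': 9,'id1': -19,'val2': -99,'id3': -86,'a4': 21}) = ['id0', 'id1', 'val2', 'id3', 'a4']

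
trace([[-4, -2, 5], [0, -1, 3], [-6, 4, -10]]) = diagonal: (-4) + (-1) + (-10)
= -15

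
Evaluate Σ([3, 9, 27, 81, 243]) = 3 + 9 + 27 + 81 + 243
= 363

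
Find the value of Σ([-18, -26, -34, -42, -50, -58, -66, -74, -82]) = -450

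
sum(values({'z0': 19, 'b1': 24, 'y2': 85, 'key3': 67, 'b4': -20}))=175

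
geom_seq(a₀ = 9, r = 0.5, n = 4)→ a_0 = 9*0.5^0 = 9.0
a_1 = 9*0.5^1 = 4.5
a_2 = 9*0.5^2 = 2.25
...
= [9.0, 4.5, 2.25, 1.125]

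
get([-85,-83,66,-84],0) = -85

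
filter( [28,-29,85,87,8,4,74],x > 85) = [87]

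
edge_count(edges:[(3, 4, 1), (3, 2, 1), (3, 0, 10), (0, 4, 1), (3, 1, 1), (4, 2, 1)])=6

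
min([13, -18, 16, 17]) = -18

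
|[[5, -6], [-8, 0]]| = -48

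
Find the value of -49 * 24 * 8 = -9408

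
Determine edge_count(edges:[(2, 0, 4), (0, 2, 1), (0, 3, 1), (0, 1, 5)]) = 4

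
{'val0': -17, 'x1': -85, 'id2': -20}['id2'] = -20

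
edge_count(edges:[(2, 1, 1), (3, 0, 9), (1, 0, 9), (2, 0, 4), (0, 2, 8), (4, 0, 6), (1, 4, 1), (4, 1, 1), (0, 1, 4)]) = 9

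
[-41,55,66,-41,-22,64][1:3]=[55, 66]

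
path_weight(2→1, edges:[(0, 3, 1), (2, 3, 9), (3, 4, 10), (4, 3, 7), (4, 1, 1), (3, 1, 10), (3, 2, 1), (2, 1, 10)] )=10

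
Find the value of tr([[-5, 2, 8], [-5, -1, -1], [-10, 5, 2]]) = -4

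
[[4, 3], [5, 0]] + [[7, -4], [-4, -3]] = [[11, -1], [1, -3]]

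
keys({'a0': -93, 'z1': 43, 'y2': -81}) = ['a0', 'z1', 'y2']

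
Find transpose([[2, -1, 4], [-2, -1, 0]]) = [[2, -2], [-1, -1], [4, 0]]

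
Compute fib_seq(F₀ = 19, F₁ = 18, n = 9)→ [19, 18, 37, 55, 92, 147, 239, 386, 625]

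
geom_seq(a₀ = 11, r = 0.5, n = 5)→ a_0 = 11*0.5^0 = 11.0
a_1 = 11*0.5^1 = 5.5
a_2 = 11*0.5^2 = 2.75
...
= [11.0, 5.5, 2.75, 1.375, 0.6875]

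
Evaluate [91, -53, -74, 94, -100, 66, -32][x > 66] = keep x where x > 66: 91✓, -53✗, -74✗, 94✓, -100✗, 66✗, -32✗
= [91, 94]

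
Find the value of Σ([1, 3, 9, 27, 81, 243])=1 + 3 + 9 + 27 + 81 + 243
= 364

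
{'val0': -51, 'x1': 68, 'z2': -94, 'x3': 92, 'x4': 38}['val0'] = -51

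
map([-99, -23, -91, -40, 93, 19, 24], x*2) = -99*2=-198, -23*2=-46, -91*2=-182, -40*2=-80, 93*2=186, 19*2=38, 24*2=48
= [-198, -46, -182, -80, 186, 38, 48]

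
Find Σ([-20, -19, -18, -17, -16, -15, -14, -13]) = (-20) + (-19) + (-18) + (-17) + (-16) + (-15) + (-14) + (-13)
= -132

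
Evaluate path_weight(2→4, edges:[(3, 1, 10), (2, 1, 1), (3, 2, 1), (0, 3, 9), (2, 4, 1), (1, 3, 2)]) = 1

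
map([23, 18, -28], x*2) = 23*2=46, 18*2=36, -28*2=-56
= [46, 36, -56]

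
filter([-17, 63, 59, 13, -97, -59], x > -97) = keep x where x > -97: -17✓, 63✓, 59✓, 13✓, -97✗, -59✓
= [-17, 63, 59, 13, -59]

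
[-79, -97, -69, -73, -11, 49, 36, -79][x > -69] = [-11, 49, 36]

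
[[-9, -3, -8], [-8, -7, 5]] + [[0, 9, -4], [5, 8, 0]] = [[-9, 6, -12], [-3, 1, 5]]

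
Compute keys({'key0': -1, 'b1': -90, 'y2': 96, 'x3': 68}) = ['key0', 'b1', 'y2', 'x3']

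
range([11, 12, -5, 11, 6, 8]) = 17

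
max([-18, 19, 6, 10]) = 19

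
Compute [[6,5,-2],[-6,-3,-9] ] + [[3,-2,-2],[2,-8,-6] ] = [[9, 3, -4], [-4, -11, -15]]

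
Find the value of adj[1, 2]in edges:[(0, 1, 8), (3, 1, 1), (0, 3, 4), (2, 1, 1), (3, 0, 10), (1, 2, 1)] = 1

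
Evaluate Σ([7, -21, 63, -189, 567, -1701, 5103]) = 3829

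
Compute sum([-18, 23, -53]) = (-18) + 23 + (-53)
= -48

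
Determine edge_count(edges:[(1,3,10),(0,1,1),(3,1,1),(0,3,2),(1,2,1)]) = 5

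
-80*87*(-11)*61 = 4670160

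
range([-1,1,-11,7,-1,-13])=20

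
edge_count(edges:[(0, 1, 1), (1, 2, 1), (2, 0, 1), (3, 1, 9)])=4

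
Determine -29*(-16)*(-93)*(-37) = 1596624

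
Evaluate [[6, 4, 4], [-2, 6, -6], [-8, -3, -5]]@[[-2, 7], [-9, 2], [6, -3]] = C[0][0] = (6)*(-2) + (4)*(-9) + (4)*(6) = -24
C[0][1] = (6)*(7) + (4)*(2) + (4)*(-3) = 38
C[1][0] = (-2)*(-2) + (6)*(-9) + (-6)*(6) = -86
C[1][1] = (-2)*(7) + (6)*(2) + (-6)*(-3) = 16
C[2][0] = (-8)*(-2) + (-3)*(-9) + (-5)*(6) = 13
C[2][1] = (-8)*(7) + (-3)*(2) + (-5)*(-3) = -47
= [[-24, 38], [-86, 16], [13, -47]]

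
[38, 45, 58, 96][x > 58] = [96]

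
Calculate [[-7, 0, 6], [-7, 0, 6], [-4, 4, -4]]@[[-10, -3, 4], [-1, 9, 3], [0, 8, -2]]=[[70, 69, -40], [70, 69, -40], [36, 16, 4]]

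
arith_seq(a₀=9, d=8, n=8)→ a_0 = 9 + 0*8 = 9
a_1 = 9 + 1*8 = 17
a_2 = 9 + 2*8 = 25
...
= [9, 17, 25, 33, 41, 49, 57, 65]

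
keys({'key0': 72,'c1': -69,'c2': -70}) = ['key0', 'c1', 'c2']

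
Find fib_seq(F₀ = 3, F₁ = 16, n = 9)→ F_2 = F_1 + F_0 = 19
F_3 = F_2 + F_1 = 35
F_4 = F_3 + F_2 = 54
...
= [3, 16, 19, 35, 54, 89, 143, 232, 375]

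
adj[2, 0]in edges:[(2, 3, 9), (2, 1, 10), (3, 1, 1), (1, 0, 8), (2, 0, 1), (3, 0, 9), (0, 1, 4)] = 1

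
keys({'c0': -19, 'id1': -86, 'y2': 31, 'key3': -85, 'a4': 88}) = ['c0', 'id1', 'y2', 'key3', 'a4']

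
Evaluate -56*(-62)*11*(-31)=-1183952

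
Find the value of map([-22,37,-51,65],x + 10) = [-12, 47, -41, 75]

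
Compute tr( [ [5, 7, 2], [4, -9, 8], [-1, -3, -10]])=diagonal: 5 + (-9) + (-10)
= -14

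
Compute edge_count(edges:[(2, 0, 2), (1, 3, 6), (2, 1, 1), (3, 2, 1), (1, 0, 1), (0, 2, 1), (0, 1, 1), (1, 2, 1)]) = 8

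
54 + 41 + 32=127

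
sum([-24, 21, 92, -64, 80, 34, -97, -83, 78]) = (-24) + 21 + 92 + (-64) + 80 + 34 + (-97) + (-83) + 78
= 37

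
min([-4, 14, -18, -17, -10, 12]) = -18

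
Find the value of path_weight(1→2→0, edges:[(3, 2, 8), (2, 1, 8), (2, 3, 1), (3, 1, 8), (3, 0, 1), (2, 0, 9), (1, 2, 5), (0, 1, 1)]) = w(1→2)=5 + w(2→0)=9
= 14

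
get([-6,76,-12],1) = 76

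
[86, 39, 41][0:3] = [86, 39, 41]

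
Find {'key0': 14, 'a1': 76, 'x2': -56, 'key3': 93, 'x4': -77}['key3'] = 93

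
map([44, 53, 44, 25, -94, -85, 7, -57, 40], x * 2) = [88, 106, 88, 50, -188, -170, 14, -114, 80]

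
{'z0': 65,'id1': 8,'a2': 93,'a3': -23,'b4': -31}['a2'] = 93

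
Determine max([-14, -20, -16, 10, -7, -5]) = 10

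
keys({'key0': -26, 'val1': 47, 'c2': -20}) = ['key0', 'val1', 'c2']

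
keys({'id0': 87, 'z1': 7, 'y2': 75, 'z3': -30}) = ['id0', 'z1', 'y2', 'z3']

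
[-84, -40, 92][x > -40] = keep x where x > -40: -84✗, -40✗, 92✓
= [92]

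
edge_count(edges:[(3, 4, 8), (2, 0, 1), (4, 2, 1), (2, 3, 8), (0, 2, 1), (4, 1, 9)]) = 6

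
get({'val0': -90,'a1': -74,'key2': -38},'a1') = -74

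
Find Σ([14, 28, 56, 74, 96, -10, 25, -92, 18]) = 209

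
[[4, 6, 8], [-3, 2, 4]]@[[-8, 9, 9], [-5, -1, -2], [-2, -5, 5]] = [[-78, -10, 64], [6, -49, -11]]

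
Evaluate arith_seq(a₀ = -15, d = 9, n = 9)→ a_0 = -15 + 0*9 = -15
a_1 = -15 + 1*9 = -6
a_2 = -15 + 2*9 = 3
...
= [-15, -6, 3, 12, 21, 30, 39, 48, 57]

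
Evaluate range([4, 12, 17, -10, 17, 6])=27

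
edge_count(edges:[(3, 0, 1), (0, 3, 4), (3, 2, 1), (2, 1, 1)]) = 4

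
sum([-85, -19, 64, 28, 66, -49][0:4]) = -12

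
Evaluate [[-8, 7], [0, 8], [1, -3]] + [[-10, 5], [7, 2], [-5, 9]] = [[-18, 12], [7, 10], [-4, 6]]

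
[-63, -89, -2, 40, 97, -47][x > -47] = keep x where x > -47: -63✗, -89✗, -2✓, 40✓, 97✓, -47✗
= [-2, 40, 97]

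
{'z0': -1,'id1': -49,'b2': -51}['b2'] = -51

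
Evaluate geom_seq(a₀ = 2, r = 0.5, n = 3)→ a_0 = 2*0.5^0 = 2.0
a_1 = 2*0.5^1 = 1.0
a_2 = 2*0.5^2 = 0.5
= [2.0, 1.0, 0.5]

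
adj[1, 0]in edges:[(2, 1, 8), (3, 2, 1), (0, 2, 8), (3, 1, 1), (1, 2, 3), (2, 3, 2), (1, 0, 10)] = 10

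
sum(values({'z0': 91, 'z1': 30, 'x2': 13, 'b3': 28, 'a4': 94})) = 91 + 30 + 13 + 28 + 94
= 256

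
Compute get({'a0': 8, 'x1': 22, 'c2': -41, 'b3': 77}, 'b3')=77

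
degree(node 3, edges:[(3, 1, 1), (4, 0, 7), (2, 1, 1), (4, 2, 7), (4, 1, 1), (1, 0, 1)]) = incident: (3,1)
= 1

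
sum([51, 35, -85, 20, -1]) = 51 + 35 + (-85) + 20 + (-1)
= 20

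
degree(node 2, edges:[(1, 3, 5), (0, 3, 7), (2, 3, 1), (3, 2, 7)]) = 2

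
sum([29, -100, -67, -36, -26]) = 29 + (-100) + (-67) + (-36) + (-26)
= -200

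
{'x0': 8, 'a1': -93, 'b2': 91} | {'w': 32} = {'x0': 8, 'a1': -93, 'b2': 91, 'w': 32}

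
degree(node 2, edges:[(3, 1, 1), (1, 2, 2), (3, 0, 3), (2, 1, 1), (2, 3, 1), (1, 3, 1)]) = incident: (1,2), (2,1), (2,3)
= 3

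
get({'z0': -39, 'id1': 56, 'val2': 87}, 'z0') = -39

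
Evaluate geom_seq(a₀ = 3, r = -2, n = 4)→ a_0 = 3*(-2)^0 = 3
a_1 = 3*(-2)^1 = -6
a_2 = 3*(-2)^2 = 12
...
= [3, -6, 12, -24]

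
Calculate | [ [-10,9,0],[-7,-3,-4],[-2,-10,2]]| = (1)*(-10)*det([[-3, -4], [-10, 2]]) + (-1)*(9)*det([[-7, -4], [-2, 2]]) + (1)*(0)*det([[-7, -3], [-2, -10]])
= 460 + 198 + 0
= 658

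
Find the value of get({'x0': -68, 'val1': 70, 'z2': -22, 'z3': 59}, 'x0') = -68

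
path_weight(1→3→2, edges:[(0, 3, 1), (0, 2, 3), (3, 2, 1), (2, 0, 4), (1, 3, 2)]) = w(1→3)=2 + w(3→2)=1
= 3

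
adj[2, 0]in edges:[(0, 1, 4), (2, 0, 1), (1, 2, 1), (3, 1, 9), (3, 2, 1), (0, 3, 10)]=1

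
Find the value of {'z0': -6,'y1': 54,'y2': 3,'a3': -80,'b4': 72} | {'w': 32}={'z0': -6, 'y1': 54, 'y2': 3, 'a3': -80, 'b4': 72, 'w': 32}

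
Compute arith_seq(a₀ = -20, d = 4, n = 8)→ [-20, -16, -12, -8, -4, 0, 4, 8]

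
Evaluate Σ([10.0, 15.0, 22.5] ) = 47.5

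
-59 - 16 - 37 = -112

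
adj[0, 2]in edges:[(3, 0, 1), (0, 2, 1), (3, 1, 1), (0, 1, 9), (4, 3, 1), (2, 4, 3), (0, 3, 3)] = 1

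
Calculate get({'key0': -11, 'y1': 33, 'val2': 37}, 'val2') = 37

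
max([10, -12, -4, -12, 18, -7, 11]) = 18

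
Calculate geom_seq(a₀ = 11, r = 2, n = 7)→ [11, 22, 44, 88, 176, 352, 704]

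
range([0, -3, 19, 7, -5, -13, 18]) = 32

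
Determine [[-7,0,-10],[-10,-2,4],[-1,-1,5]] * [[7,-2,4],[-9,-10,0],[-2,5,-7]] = C[0][0] = (-7)*(7) + (0)*(-9) + (-10)*(-2) = -29
C[0][1] = (-7)*(-2) + (0)*(-10) + (-10)*(5) = -36
C[0][2] = (-7)*(4) + (0)*(0) + (-10)*(-7) = 42
C[1][0] = (-10)*(7) + (-2)*(-9) + (4)*(-2) = -60
C[1][1] = (-10)*(-2) + (-2)*(-10) + (4)*(5) = 60
C[1][2] = (-10)*(4) + (-2)*(0) + (4)*(-7) = -68
... (3 more cells)
= [[-29, -36, 42], [-60, 60, -68], [-8, 37, -39]]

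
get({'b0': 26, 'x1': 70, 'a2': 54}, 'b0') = 26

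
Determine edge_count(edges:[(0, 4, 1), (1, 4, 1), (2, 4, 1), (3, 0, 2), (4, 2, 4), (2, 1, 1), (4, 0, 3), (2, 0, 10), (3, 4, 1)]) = 9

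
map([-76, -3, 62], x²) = (-76)²=5776, (-3)²=9, (62)²=3844
= [5776, 9, 3844]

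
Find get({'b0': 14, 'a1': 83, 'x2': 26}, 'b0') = 14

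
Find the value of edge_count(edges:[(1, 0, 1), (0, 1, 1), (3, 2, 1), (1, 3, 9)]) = 4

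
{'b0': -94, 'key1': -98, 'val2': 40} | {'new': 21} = {'b0': -94, 'key1': -98, 'val2': 40, 'new': 21}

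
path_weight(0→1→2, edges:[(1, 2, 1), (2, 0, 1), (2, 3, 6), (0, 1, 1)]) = w(0→1)=1 + w(1→2)=1
= 2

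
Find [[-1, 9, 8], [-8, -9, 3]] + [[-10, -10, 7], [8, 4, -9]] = [[-11, -1, 15], [0, -5, -6]]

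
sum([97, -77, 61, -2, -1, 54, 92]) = 224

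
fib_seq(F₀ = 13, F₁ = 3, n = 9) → [13, 3, 16, 19, 35, 54, 89, 143, 232]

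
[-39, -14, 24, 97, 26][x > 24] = [97, 26]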